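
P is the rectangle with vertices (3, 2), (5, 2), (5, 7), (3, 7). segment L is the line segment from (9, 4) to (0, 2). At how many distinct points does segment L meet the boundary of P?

The segment meets the boundary at (3,2.667), (5,3.111).

2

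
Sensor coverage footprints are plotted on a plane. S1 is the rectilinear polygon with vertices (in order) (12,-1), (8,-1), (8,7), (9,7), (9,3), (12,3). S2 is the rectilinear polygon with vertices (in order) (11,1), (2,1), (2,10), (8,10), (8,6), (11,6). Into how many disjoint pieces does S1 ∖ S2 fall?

2

S1 ∖ S2 splits into 2 disjoint pieces (area 10, area 1).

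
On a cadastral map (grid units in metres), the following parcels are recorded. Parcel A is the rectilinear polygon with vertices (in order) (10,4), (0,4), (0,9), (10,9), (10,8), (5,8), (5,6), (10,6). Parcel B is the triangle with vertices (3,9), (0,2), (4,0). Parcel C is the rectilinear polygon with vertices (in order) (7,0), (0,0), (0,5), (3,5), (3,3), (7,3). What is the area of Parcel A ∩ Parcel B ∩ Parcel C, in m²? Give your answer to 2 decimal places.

The intersection is the polygon with vertices (1.286,5), (3,5), (3,4), (0.857,4).
By the shoelace formula its area is 1.93.

1.93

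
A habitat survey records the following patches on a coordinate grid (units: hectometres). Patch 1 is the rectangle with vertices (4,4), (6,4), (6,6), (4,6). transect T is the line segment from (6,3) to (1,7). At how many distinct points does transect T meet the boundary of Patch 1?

The segment meets the boundary at (4,4.6), (4.75,4).

2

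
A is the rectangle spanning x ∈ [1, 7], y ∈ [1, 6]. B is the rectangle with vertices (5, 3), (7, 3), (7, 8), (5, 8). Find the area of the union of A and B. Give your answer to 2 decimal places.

By inclusion–exclusion:
Individual areas: |A| = 30, |B| = 10.
|A∩B|: x∈[5,7], y∈[3,6] → 2·3 = 6.
|A ∪ B| = 40 − 6 = 34.00.

34.00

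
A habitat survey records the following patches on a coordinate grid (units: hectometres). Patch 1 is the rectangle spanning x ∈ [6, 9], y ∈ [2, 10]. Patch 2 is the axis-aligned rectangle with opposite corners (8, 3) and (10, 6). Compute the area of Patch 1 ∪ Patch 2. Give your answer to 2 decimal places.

By inclusion–exclusion:
Individual areas: |Patch 1| = 24, |Patch 2| = 6.
|Patch 1∩Patch 2|: x∈[8,9], y∈[3,6] → 1·3 = 3.
|Patch 1 ∪ Patch 2| = 30 − 3 = 27.00.

27.00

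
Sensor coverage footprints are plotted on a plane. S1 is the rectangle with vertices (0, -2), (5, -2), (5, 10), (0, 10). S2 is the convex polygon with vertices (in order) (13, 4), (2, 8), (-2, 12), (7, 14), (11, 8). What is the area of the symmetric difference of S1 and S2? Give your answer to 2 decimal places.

|S1| = 60, |S2| = 67, |S1∩S2| = 9.6364.
|S1 △ S2| = |S1| + |S2| − 2·|S1∩S2| = 60 + 67 − 19.2727 = 107.73.

107.73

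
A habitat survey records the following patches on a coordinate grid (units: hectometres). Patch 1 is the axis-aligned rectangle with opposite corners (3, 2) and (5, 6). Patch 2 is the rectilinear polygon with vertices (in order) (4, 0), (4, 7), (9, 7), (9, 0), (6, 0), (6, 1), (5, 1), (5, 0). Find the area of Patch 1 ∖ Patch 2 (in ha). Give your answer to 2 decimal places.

|Patch 1| = 8, |Patch 1∩Patch 2| = 4.
|Patch 1 ∖ Patch 2| = |Patch 1| − |Patch 1∩Patch 2| = 8 − 4 = 4.00.

4.00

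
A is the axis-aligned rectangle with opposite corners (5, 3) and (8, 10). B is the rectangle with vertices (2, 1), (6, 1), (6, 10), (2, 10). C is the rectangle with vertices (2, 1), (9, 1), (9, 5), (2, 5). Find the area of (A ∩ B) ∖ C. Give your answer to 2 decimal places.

|A ∩ B| = 7.
|(A ∩ B) ∩ C| = 2.
|(A ∩ B) ∖ C| = 7 − 2 = 5.00.

5.00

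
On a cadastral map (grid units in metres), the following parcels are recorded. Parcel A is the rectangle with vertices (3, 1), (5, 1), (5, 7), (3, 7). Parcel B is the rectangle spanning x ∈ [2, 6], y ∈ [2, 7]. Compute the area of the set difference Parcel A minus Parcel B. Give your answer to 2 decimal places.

2.00

|Parcel A∩Parcel B|: x∈[3,5], y∈[2,7] → 2·5 = 10.
|Parcel A| = 12.
|Parcel A ∖ Parcel B| = |Parcel A| − |Parcel A∩Parcel B| = 12 − 10 = 2.00.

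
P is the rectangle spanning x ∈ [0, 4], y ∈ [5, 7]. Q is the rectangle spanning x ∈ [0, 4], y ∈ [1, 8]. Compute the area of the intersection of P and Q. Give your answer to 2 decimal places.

|P∩Q|: x∈[0,4], y∈[5,7] → 4·2 = 8.

8.00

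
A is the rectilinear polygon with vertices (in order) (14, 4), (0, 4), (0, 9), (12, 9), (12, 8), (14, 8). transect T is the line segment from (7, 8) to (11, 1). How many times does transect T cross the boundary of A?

1

The segment meets the boundary at (9.286,4).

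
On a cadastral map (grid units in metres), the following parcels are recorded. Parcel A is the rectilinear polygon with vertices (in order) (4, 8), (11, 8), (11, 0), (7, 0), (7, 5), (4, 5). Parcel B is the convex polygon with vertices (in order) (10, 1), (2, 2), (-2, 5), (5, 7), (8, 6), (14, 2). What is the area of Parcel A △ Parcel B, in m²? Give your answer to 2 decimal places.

|Parcel A| = 41, |Parcel B| = 53.5, |Parcel A∩Parcel B| = 21.6696.
|Parcel A △ Parcel B| = |Parcel A| + |Parcel B| − 2·|Parcel A∩Parcel B| = 41 + 53.5 − 43.3393 = 51.16.

51.16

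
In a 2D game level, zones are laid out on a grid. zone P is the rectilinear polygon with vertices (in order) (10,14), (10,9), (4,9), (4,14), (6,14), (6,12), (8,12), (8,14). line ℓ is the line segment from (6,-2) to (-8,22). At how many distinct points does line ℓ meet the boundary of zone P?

0

The segment lies entirely outside zone P and never meets its boundary.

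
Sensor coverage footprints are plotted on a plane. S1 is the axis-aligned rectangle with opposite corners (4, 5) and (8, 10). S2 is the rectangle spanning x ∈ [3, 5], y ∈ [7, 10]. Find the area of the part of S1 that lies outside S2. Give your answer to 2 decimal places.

|S1∩S2|: x∈[4,5], y∈[7,10] → 1·3 = 3.
|S1| = 20.
|S1 ∖ S2| = |S1| − |S1∩S2| = 20 − 3 = 17.00.

17.00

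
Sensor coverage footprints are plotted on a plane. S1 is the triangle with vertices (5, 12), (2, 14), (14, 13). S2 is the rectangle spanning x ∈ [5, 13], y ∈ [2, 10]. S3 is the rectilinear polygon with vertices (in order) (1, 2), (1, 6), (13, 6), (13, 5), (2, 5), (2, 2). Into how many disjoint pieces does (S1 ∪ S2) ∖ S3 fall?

3

(S1 ∪ S2) ∖ S3 splits into 3 disjoint pieces (area 10.5, area 24, area 32).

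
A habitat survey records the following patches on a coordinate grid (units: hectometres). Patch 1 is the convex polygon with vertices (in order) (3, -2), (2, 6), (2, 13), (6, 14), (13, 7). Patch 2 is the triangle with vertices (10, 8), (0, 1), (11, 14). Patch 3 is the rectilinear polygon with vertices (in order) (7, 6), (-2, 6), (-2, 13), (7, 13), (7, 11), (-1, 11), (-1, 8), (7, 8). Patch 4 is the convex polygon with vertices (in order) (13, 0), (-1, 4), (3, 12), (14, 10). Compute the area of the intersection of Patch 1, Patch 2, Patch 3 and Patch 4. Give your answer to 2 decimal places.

3.85

The intersection is the polygon with vertices (7,8), (7,6), (4.231,6), (5.923,8).
By the shoelace formula its area is 3.85.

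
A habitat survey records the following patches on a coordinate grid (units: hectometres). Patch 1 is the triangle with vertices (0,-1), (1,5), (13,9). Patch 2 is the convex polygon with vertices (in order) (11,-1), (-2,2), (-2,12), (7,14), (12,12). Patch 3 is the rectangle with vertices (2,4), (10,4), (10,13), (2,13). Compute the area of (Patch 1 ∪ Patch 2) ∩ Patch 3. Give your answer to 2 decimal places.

The region (Patch 1 ∪ Patch 2) ∩ Patch 3 is the polygon with vertices (2.5,13), (9.5,13), (10,12.8), (10,4), (2,4), (2,12.889).
By the shoelace formula its area is 71.92.

71.92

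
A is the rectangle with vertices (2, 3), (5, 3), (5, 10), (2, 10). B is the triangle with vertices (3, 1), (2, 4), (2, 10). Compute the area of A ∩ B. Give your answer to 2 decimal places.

2.56

The intersection is the polygon with vertices (2,10), (2.778,3), (2.333,3), (2,4).
By the shoelace formula its area is 2.56.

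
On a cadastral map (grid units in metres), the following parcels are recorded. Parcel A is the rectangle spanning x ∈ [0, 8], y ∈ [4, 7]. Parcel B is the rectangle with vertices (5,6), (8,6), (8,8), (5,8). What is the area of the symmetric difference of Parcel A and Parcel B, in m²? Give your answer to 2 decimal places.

24.00

|Parcel A∩Parcel B|: x∈[5,8], y∈[6,7] → 3·1 = 3.
|Parcel A △ Parcel B| = |Parcel A| + |Parcel B| − 2·|Parcel A∩Parcel B| = 24 + 6 − 6 = 24.00.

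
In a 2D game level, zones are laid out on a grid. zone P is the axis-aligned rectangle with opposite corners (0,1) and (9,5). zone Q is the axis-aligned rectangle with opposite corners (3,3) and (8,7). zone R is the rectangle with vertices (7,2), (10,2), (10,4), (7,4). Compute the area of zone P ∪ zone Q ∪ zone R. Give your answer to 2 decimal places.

By inclusion–exclusion:
Individual areas: |zone P| = 36, |zone Q| = 20, |zone R| = 6.
|zone P∩zone Q|: x∈[3,8], y∈[3,5] → 5·2 = 10.
|zone P∩zone R|: x∈[7,9], y∈[2,4] → 2·2 = 4.
|zone Q∩zone R|: x∈[7,8], y∈[3,4] → 1·1 = 1.
|zone P∩zone Q∩zone R| = 1.
|zone P ∪ zone Q ∪ zone R| = 62 − 15 + 1 = 48.00.

48.00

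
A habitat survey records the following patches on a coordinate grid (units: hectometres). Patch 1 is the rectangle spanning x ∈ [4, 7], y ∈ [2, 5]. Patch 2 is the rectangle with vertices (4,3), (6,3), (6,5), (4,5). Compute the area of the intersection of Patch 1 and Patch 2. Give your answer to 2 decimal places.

|Patch 1∩Patch 2|: x∈[4,6], y∈[3,5] → 2·2 = 4.

4.00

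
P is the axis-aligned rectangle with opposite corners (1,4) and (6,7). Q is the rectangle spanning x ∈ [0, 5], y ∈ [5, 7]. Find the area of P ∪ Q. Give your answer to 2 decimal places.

By inclusion–exclusion:
Individual areas: |P| = 15, |Q| = 10.
|P∩Q|: x∈[1,5], y∈[5,7] → 4·2 = 8.
|P ∪ Q| = 25 − 8 = 17.00.

17.00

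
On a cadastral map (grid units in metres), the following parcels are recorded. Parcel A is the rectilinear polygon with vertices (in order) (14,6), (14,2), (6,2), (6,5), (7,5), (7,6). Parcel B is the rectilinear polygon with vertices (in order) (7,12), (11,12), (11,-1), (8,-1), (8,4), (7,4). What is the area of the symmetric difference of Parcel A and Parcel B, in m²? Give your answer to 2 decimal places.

|Parcel A| = 31, |Parcel B| = 47, |Parcel A∩Parcel B| = 14.
|Parcel A △ Parcel B| = |Parcel A| + |Parcel B| − 2·|Parcel A∩Parcel B| = 31 + 47 − 28 = 50.00.

50.00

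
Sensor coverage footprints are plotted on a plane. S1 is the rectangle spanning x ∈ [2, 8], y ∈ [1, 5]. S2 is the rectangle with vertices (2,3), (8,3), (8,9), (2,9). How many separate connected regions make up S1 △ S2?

S1 △ S2 splits into 2 disjoint pieces (area 12, area 24).

2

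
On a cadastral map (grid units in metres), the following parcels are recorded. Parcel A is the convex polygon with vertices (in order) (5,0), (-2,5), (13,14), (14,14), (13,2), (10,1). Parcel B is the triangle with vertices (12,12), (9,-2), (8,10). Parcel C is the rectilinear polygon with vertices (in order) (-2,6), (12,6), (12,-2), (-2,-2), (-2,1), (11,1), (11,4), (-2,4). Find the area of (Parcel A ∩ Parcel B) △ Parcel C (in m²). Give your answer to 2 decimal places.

88.19

|Parcel A ∩ Parcel B| = 23.8011.
|(Parcel A ∩ Parcel B) ∩ Parcel C| = 4.307.
|(Parcel A ∩ Parcel B) △ Parcel C| = 23.8011 + 73 − 8.6141 = 88.19.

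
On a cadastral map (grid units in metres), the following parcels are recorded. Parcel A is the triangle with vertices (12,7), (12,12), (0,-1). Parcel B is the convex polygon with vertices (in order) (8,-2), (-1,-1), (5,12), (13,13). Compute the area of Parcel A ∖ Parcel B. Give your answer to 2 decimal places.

1.93

|Parcel A| = 30, |Parcel A∩Parcel B| = 28.0714.
|Parcel A ∖ Parcel B| = |Parcel A| − |Parcel A∩Parcel B| = 30 − 28.0714 = 1.93.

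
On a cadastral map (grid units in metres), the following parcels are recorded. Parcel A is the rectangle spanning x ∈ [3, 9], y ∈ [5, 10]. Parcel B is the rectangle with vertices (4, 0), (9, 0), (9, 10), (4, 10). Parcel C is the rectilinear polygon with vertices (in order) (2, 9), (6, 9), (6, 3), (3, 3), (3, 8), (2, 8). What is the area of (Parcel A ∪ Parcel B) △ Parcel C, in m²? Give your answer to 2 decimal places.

42.00

|Parcel A ∪ Parcel B| = 55.
|(Parcel A ∪ Parcel B) ∩ Parcel C| = 16.
|(Parcel A ∪ Parcel B) △ Parcel C| = 55 + 19 − 32 = 42.00.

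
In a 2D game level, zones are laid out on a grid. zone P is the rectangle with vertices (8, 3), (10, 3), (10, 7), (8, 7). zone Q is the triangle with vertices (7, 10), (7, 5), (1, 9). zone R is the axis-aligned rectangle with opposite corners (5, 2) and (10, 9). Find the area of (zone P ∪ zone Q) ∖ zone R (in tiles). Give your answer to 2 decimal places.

|zone P ∪ zone Q| = 23.
|(zone P ∪ zone Q) ∩ zone R| = 14.6667.
|(zone P ∪ zone Q) ∖ zone R| = 23 − 14.6667 = 8.33.

8.33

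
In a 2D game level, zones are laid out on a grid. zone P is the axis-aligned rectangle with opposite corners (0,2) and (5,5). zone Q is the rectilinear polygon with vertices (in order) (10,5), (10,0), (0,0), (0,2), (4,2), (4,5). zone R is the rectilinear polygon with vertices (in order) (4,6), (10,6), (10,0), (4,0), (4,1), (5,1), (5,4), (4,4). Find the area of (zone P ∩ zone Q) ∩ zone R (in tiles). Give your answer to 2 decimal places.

1.00

|zone P ∩ zone Q| = 3.
|(zone P ∩ zone Q) ∩ zone R| = 1.00.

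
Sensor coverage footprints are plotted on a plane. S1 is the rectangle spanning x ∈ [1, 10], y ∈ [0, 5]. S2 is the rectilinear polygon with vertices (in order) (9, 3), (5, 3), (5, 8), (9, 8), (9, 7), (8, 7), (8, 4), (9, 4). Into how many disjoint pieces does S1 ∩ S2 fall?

S1 ∩ S2 is a single connected region.

1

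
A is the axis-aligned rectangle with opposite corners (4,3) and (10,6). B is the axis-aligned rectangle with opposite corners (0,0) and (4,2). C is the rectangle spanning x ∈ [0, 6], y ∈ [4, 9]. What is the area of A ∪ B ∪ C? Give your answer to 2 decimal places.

52.00

By inclusion–exclusion:
Individual areas: |A| = 18, |B| = 8, |C| = 30.
|A∩B| = 0 (no overlap).
|A∩C|: x∈[4,6], y∈[4,6] → 2·2 = 4.
|B∩C| = 0 (no overlap).
|A∩B∩C| = 0.
|A ∪ B ∪ C| = 56 − 4 + 0 = 52.00.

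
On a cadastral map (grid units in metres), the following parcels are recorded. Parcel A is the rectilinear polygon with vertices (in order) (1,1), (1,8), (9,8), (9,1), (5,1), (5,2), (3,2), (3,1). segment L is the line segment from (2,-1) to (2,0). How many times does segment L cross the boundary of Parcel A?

0

The segment lies entirely outside Parcel A and never meets its boundary.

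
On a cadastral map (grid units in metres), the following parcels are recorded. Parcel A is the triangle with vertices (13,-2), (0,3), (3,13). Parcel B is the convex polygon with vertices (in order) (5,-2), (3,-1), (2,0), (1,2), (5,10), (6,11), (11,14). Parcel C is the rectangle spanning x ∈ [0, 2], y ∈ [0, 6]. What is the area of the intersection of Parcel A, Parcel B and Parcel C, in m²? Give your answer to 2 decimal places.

The intersection is the polygon with vertices (2,4), (2,2.231), (1.258,2.516).
By the shoelace formula its area is 0.66.

0.66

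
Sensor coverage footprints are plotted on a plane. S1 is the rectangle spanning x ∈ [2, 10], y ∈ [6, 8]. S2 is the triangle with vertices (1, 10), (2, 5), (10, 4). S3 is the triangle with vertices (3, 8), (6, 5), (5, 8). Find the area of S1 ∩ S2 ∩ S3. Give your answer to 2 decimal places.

The intersection is the polygon with vertices (4,8), (5.286,7.143), (5.667,6), (5,6), (3,8).
By the shoelace formula its area is 2.24.

2.24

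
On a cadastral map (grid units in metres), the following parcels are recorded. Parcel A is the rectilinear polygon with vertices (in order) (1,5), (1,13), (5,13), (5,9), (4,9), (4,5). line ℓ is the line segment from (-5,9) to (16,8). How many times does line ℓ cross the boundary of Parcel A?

The segment meets the boundary at (4,8.571), (1,8.714).

2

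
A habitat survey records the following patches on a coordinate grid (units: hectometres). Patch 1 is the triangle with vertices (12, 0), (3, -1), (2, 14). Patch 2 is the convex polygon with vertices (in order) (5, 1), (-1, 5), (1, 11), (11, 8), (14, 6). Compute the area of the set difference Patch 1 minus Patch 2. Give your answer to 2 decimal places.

27.30

|Patch 1| = 68, |Patch 1∩Patch 2| = 40.6995.
|Patch 1 ∖ Patch 2| = |Patch 1| − |Patch 1∩Patch 2| = 68 − 40.6995 = 27.30.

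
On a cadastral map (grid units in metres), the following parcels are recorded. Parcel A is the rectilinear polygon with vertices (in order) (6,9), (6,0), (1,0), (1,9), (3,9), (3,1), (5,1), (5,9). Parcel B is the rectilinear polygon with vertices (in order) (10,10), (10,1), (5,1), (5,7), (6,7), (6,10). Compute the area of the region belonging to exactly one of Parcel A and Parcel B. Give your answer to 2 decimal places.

59.00

|Parcel A| = 29, |Parcel B| = 42, |Parcel A∩Parcel B| = 6.
|Parcel A △ Parcel B| = |Parcel A| + |Parcel B| − 2·|Parcel A∩Parcel B| = 29 + 42 − 12 = 59.00.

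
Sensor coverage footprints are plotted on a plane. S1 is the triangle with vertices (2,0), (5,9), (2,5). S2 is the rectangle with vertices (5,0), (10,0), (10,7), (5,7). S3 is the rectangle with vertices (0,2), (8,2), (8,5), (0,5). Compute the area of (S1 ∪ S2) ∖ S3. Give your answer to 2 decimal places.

|S1 ∪ S2| = 42.5.
|(S1 ∪ S2) ∩ S3| = 12.5.
|(S1 ∪ S2) ∖ S3| = 42.5 − 12.5 = 30.00.

30.00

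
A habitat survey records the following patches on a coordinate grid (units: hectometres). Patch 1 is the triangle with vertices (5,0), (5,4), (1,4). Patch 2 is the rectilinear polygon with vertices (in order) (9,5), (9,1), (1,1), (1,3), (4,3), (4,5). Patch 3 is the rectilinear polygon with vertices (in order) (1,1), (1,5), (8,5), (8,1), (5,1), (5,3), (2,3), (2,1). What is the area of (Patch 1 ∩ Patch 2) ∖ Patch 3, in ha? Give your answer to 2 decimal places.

|Patch 1 ∩ Patch 2| = 5.
|(Patch 1 ∩ Patch 2) ∩ Patch 3| = 1.
|(Patch 1 ∩ Patch 2) ∖ Patch 3| = 5 − 1 = 4.00.

4.00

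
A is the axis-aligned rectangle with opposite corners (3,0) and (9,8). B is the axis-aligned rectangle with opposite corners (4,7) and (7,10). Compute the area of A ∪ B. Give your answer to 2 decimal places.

By inclusion–exclusion:
Individual areas: |A| = 48, |B| = 9.
|A∩B|: x∈[4,7], y∈[7,8] → 3·1 = 3.
|A ∪ B| = 57 − 3 = 54.00.

54.00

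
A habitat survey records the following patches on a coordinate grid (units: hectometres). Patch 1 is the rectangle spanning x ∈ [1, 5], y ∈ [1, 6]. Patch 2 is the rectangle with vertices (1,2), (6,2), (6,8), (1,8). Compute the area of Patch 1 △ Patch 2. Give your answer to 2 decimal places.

18.00

|Patch 1∩Patch 2|: x∈[1,5], y∈[2,6] → 4·4 = 16.
|Patch 1 △ Patch 2| = |Patch 1| + |Patch 2| − 2·|Patch 1∩Patch 2| = 20 + 30 − 32 = 18.00.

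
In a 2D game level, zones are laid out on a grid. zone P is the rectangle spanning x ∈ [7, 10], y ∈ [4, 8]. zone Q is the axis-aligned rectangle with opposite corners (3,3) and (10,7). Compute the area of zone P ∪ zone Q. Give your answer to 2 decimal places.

31.00

By inclusion–exclusion:
Individual areas: |zone P| = 12, |zone Q| = 28.
|zone P∩zone Q|: x∈[7,10], y∈[4,7] → 3·3 = 9.
|zone P ∪ zone Q| = 40 − 9 = 31.00.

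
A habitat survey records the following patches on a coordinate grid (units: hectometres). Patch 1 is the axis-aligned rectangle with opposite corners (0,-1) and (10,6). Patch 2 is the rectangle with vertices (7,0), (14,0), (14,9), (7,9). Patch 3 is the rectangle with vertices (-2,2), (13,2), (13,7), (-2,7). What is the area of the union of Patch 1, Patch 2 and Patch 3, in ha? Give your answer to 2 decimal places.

132.00

By inclusion–exclusion:
Individual areas: |Patch 1| = 70, |Patch 2| = 63, |Patch 3| = 75.
|Patch 1∩Patch 2|: x∈[7,10], y∈[0,6] → 3·6 = 18.
|Patch 1∩Patch 3|: x∈[0,10], y∈[2,6] → 10·4 = 40.
|Patch 2∩Patch 3|: x∈[7,13], y∈[2,7] → 6·5 = 30.
|Patch 1∩Patch 2∩Patch 3| = 12.
|Patch 1 ∪ Patch 2 ∪ Patch 3| = 208 − 88 + 12 = 132.00.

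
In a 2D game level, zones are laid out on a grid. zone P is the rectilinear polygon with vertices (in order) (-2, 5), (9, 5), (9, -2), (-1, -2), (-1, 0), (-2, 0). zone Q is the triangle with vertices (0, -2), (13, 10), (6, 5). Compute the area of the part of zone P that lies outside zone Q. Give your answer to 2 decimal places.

69.46

|zone P| = 75, |zone P∩zone Q| = 5.5417.
|zone P ∖ zone Q| = |zone P| − |zone P∩zone Q| = 75 − 5.5417 = 69.46.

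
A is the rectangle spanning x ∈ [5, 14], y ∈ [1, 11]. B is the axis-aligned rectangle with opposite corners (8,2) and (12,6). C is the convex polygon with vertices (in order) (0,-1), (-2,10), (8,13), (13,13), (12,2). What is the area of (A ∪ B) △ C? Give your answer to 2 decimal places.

|A ∪ B| = 90.
|(A ∪ B) ∩ C| = 71.6818.
|(A ∪ B) △ C| = 90 + 157.5 − 143.3636 = 104.14.

104.14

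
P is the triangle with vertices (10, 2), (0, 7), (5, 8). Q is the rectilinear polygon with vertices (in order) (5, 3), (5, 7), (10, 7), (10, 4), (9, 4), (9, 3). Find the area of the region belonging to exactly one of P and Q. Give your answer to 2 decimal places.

21.03

|P| = 17.5, |Q| = 19, |P∩Q| = 7.7333.
|P △ Q| = |P| + |Q| − 2·|P∩Q| = 17.5 + 19 − 15.4667 = 21.03.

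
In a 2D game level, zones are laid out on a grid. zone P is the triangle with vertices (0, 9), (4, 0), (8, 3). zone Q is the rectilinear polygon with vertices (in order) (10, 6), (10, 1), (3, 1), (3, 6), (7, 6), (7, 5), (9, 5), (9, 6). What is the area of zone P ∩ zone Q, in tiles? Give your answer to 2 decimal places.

15.99

The intersection is the polygon with vertices (3,2.25), (3,6), (4,6), (8,3), (5.333,1), (3.556,1).
By the shoelace formula its area is 15.99.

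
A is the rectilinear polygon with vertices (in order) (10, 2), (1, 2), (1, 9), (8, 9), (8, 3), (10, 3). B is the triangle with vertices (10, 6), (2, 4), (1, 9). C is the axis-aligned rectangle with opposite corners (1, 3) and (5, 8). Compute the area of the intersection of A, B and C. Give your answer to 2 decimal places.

12.31

The intersection is the polygon with vertices (2,4), (1.2,8), (4,8), (5,7.667), (5,4.75).
By the shoelace formula its area is 12.31.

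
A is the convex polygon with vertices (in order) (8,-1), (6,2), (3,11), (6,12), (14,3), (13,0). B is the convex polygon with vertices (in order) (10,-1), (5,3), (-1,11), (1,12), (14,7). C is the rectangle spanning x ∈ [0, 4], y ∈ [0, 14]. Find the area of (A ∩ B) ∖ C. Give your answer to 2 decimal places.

56.45

|A ∩ B| = 57.9534.
|(A ∩ B) ∩ C| = 1.5014.
|(A ∩ B) ∖ C| = 57.9534 − 1.5014 = 56.45.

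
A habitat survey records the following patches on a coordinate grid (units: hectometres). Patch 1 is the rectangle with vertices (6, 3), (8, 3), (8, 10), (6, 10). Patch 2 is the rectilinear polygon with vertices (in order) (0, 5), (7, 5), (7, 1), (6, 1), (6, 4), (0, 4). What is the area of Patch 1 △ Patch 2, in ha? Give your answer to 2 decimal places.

20.00

|Patch 1| = 14, |Patch 2| = 10, |Patch 1∩Patch 2| = 2.
|Patch 1 △ Patch 2| = |Patch 1| + |Patch 2| − 2·|Patch 1∩Patch 2| = 14 + 10 − 4 = 20.00.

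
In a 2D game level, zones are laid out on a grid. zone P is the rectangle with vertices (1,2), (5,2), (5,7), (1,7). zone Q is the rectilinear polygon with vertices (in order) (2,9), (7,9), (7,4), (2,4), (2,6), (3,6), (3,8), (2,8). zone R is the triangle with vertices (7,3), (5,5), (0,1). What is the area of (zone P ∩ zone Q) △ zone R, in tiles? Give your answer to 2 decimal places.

|zone P ∩ zone Q| = 8.
|(zone P ∩ zone Q) ∩ zone R| = 0.625.
|(zone P ∩ zone Q) △ zone R| = 8 + 9 − 1.25 = 15.75.

15.75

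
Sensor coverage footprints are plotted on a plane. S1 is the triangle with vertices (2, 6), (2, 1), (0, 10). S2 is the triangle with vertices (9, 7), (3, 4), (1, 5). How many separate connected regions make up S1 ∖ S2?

2

S1 ∖ S2 splits into 2 disjoint pieces (area 3.0987, area 1.5312).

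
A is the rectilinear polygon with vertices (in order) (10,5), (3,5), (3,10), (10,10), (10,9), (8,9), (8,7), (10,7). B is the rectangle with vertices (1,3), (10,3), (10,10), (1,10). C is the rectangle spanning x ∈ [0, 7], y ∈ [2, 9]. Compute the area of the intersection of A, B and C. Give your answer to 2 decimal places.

16.00

The intersection is the polygon with vertices (3,9), (7,9), (7,5), (3,5).
By the shoelace formula its area is 16.00.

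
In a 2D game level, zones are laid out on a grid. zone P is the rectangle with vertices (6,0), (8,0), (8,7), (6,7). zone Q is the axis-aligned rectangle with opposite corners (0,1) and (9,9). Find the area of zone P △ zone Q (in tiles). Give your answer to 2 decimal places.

|zone P∩zone Q|: x∈[6,8], y∈[1,7] → 2·6 = 12.
|zone P △ zone Q| = |zone P| + |zone Q| − 2·|zone P∩zone Q| = 14 + 72 − 24 = 62.00.

62.00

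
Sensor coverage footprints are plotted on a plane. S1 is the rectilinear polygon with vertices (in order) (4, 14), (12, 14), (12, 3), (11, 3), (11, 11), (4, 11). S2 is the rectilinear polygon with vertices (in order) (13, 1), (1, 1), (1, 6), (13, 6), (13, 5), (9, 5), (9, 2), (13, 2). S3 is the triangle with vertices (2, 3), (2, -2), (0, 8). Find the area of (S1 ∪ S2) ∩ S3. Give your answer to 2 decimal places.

The region (S1 ∪ S2) ∩ S3 is the polygon with vertices (1.4,1), (1,3), (1,5.5), (2,3), (2,1).
By the shoelace formula its area is 2.85.

2.85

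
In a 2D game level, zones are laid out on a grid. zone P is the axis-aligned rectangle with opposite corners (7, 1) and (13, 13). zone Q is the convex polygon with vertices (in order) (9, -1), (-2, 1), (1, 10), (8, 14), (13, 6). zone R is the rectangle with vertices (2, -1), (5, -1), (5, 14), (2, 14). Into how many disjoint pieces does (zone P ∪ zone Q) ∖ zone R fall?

(zone P ∪ zone Q) ∖ zone R splits into 2 disjoint pieces (area 104.4294, area 24.2403).

2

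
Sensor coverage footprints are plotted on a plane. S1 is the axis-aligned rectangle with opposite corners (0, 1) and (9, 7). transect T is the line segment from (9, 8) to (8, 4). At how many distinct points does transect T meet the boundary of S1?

The segment meets the boundary at (8.75,7).

1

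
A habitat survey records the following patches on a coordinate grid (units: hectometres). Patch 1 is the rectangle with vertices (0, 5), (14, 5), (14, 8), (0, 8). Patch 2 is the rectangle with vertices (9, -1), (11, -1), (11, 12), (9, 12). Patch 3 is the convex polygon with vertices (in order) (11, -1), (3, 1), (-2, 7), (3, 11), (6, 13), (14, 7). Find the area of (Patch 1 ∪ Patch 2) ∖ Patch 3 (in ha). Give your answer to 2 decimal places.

5.92

|Patch 1 ∪ Patch 2| = 62.
|(Patch 1 ∪ Patch 2) ∩ Patch 3| = 56.0833.
|(Patch 1 ∪ Patch 2) ∖ Patch 3| = 62 − 56.0833 = 5.92.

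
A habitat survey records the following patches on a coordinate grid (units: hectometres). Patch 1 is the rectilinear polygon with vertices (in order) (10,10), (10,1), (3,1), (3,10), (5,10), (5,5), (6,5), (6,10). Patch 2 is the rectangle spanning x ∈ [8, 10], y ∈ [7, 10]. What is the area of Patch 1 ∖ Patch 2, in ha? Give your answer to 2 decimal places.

52.00

|Patch 1| = 58, |Patch 1∩Patch 2| = 6.
|Patch 1 ∖ Patch 2| = |Patch 1| − |Patch 1∩Patch 2| = 58 − 6 = 52.00.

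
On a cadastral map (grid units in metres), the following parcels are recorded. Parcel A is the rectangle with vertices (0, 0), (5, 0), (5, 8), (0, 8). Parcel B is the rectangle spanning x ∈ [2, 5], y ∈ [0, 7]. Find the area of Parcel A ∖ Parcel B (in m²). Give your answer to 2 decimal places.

19.00

|Parcel A∩Parcel B|: x∈[2,5], y∈[0,7] → 3·7 = 21.
|Parcel A| = 40.
|Parcel A ∖ Parcel B| = |Parcel A| − |Parcel A∩Parcel B| = 40 − 21 = 19.00.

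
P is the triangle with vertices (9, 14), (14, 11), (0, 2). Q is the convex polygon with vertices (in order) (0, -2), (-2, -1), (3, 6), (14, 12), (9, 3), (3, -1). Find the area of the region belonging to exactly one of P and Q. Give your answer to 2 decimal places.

|P| = 43.5, |Q| = 75.5, |P∩Q| = 19.0661.
|P △ Q| = |P| + |Q| − 2·|P∩Q| = 43.5 + 75.5 − 38.1323 = 80.87.

80.87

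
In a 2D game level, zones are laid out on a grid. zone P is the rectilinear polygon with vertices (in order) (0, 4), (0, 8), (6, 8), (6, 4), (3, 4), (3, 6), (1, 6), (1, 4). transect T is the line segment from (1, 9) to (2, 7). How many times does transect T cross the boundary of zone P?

The segment meets the boundary at (1.5,8).

1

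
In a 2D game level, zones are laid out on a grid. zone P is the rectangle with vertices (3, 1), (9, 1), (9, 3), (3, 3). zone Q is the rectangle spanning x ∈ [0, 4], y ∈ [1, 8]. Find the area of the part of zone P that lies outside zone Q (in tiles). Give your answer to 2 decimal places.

10.00

|zone P∩zone Q|: x∈[3,4], y∈[1,3] → 1·2 = 2.
|zone P| = 12.
|zone P ∖ zone Q| = |zone P| − |zone P∩zone Q| = 12 − 2 = 10.00.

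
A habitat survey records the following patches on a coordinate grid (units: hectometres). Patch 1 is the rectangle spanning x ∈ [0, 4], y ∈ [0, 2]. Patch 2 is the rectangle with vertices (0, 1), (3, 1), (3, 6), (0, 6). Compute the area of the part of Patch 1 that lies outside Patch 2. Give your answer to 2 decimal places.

5.00

|Patch 1∩Patch 2|: x∈[0,3], y∈[1,2] → 3·1 = 3.
|Patch 1| = 8.
|Patch 1 ∖ Patch 2| = |Patch 1| − |Patch 1∩Patch 2| = 8 − 3 = 5.00.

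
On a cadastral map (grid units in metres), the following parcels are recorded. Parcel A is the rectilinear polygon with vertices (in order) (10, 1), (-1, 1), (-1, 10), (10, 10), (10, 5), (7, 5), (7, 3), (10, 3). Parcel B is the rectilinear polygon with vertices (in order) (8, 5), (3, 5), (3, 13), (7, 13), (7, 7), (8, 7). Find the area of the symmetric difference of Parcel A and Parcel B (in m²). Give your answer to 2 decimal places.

|Parcel A| = 93, |Parcel B| = 34, |Parcel A∩Parcel B| = 22.
|Parcel A △ Parcel B| = |Parcel A| + |Parcel B| − 2·|Parcel A∩Parcel B| = 93 + 34 − 44 = 83.00.

83.00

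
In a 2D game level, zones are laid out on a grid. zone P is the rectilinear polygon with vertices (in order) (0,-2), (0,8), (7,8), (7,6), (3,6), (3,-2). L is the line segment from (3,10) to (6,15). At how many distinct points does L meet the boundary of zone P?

The segment lies entirely outside zone P and never meets its boundary.

0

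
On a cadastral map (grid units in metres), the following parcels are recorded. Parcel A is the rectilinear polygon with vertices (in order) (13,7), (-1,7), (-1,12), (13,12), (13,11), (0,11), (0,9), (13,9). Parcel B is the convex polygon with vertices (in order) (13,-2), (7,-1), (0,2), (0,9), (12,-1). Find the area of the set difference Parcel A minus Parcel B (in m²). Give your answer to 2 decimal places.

41.60

|Parcel A| = 44, |Parcel A∩Parcel B| = 2.4.
|Parcel A ∖ Parcel B| = |Parcel A| − |Parcel A∩Parcel B| = 44 − 2.4 = 41.60.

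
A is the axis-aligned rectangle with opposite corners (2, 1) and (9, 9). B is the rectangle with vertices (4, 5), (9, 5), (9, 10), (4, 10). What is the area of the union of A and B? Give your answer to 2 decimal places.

By inclusion–exclusion:
Individual areas: |A| = 56, |B| = 25.
|A∩B|: x∈[4,9], y∈[5,9] → 5·4 = 20.
|A ∪ B| = 81 − 20 = 61.00.

61.00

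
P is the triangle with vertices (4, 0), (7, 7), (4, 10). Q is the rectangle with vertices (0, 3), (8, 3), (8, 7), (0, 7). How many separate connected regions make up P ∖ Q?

2

P ∖ Q splits into 2 disjoint pieces (area 1.9286, area 4.5).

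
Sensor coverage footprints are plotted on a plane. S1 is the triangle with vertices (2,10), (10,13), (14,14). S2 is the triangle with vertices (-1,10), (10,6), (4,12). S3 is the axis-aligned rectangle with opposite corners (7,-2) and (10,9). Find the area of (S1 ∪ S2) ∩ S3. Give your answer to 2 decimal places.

The region (S1 ∪ S2) ∩ S3 is the polygon with vertices (10,6), (7,7.091), (7,9).
By the shoelace formula its area is 2.86.

2.86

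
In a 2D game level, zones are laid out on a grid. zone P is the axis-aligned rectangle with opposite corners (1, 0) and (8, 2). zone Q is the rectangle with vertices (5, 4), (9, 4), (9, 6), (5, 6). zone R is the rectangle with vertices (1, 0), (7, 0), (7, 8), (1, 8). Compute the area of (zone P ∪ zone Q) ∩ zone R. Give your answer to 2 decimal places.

|zone P ∪ zone Q| = 22.
|(zone P ∪ zone Q) ∩ zone R| = 16.00.

16.00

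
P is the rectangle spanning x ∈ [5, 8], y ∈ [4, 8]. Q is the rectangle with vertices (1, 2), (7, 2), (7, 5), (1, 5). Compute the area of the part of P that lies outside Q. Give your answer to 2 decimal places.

10.00

|P∩Q|: x∈[5,7], y∈[4,5] → 2·1 = 2.
|P| = 12.
|P ∖ Q| = |P| − |P∩Q| = 12 − 2 = 10.00.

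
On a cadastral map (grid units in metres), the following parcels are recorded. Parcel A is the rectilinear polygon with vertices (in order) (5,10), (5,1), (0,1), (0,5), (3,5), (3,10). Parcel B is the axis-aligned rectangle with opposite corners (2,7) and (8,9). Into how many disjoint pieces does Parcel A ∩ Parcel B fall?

Parcel A ∩ Parcel B is a single connected region.

1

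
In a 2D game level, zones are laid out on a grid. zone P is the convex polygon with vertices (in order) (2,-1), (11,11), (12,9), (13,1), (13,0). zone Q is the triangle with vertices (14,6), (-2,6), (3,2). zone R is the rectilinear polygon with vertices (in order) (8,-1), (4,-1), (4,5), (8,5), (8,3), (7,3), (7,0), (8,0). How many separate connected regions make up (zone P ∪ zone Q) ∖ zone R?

(zone P ∪ zone Q) ∖ zone R splits into 2 disjoint pieces (area 64.7888, area 2.4848).

2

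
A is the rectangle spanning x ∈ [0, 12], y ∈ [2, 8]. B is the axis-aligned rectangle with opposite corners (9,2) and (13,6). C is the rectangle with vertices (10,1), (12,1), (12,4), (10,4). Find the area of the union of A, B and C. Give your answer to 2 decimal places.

By inclusion–exclusion:
Individual areas: |A| = 72, |B| = 16, |C| = 6.
|A∩B|: x∈[9,12], y∈[2,6] → 3·4 = 12.
|A∩C|: x∈[10,12], y∈[2,4] → 2·2 = 4.
|B∩C|: x∈[10,12], y∈[2,4] → 2·2 = 4.
|A∩B∩C| = 4.
|A ∪ B ∪ C| = 94 − 20 + 4 = 78.00.

78.00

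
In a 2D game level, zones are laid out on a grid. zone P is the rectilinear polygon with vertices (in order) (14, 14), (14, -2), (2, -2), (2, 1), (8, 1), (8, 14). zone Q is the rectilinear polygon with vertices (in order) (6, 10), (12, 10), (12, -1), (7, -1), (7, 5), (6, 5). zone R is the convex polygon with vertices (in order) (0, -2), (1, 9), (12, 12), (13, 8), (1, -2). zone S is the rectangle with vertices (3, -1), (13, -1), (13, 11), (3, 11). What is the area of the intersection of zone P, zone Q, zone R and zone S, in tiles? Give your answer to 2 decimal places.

18.00

The intersection is the polygon with vertices (12,10), (12,7.167), (8,3.833), (8,10).
By the shoelace formula its area is 18.00.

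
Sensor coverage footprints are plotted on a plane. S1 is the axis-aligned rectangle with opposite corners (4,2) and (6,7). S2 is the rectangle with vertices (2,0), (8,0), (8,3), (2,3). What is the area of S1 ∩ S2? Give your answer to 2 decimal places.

|S1∩S2|: x∈[4,6], y∈[2,3] → 2·1 = 2.

2.00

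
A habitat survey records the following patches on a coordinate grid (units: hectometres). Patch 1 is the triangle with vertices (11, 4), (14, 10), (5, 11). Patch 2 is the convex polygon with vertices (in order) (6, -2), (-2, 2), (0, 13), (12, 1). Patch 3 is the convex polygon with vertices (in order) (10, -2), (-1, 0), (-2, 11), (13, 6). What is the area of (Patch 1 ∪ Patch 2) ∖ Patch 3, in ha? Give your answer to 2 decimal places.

31.79

|Patch 1 ∪ Patch 2| = 130.5.
|(Patch 1 ∪ Patch 2) ∩ Patch 3| = 98.712.
|(Patch 1 ∪ Patch 2) ∖ Patch 3| = 130.5 − 98.712 = 31.79.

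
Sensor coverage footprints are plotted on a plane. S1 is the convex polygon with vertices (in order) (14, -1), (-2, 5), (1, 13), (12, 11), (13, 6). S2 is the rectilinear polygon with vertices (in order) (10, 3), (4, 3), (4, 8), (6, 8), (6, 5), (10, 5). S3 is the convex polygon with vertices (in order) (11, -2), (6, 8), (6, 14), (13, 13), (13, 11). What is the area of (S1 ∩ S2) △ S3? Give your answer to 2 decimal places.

80.50

|S1 ∩ S2| = 18.
|(S1 ∩ S2) ∩ S3| = 4.
|(S1 ∩ S2) △ S3| = 18 + 70.5 − 8 = 80.50.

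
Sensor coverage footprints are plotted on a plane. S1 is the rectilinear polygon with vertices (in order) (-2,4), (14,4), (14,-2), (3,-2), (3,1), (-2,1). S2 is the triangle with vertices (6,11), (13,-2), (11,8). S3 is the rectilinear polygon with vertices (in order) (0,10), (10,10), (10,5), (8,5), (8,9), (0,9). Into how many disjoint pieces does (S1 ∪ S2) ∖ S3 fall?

(S1 ∪ S2) ∖ S3 splits into 3 disjoint pieces (area 87.4, area 0.7912, area 0.5641).

3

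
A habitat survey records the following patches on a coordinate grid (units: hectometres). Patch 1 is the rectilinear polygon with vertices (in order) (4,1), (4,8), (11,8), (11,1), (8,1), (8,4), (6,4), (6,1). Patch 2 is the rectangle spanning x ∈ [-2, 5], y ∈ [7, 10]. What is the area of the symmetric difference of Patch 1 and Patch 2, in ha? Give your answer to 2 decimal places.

|Patch 1| = 43, |Patch 2| = 21, |Patch 1∩Patch 2| = 1.
|Patch 1 △ Patch 2| = |Patch 1| + |Patch 2| − 2·|Patch 1∩Patch 2| = 43 + 21 − 2 = 62.00.

62.00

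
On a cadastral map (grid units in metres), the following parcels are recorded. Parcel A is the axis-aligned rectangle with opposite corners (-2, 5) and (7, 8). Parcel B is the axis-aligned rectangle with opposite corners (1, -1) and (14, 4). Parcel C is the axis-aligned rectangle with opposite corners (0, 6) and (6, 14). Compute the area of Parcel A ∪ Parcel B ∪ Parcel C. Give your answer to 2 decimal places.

By inclusion–exclusion:
Individual areas: |Parcel A| = 27, |Parcel B| = 65, |Parcel C| = 48.
|Parcel A∩Parcel B| = 0 (no overlap).
|Parcel A∩Parcel C|: x∈[0,6], y∈[6,8] → 6·2 = 12.
|Parcel B∩Parcel C| = 0 (no overlap).
|Parcel A∩Parcel B∩Parcel C| = 0.
|Parcel A ∪ Parcel B ∪ Parcel C| = 140 − 12 + 0 = 128.00.

128.00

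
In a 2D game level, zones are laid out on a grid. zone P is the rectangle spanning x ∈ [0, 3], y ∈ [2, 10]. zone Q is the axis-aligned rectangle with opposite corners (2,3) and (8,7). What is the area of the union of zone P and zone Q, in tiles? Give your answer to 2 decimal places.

44.00

By inclusion–exclusion:
Individual areas: |zone P| = 24, |zone Q| = 24.
|zone P∩zone Q|: x∈[2,3], y∈[3,7] → 1·4 = 4.
|zone P ∪ zone Q| = 48 − 4 = 44.00.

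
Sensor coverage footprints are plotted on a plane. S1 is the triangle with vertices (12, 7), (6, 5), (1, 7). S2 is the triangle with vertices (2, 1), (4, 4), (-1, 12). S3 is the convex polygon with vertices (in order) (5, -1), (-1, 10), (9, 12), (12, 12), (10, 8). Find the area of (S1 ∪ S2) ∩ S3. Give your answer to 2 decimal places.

|S1 ∪ S2| = 26.1625.
|(S1 ∪ S2) ∩ S3| = 19.05.

19.05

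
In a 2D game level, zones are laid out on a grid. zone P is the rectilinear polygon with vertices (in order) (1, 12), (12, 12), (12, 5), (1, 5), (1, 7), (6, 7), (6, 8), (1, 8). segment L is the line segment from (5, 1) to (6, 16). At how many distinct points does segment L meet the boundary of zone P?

The segment meets the boundary at (5.467,8), (5.733,12), (5.4,7), (5.267,5).

4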